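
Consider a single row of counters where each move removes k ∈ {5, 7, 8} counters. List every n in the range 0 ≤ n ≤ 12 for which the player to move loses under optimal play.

0, 1, 2, 3, 4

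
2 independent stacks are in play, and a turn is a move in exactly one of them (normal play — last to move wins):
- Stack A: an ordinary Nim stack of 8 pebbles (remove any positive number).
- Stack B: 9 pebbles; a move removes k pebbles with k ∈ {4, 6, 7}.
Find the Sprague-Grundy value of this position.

Stack A is a plain Nim stack of size 8, so its Grundy value is 8.
Grundy values for stack B (subtraction set {4, 6, 7}):
k:     0  1  2  3  4  5  6  7  8  9
g(k):  0  0  0  0  1  1  1  1  2  2
So g(9) = 2.
By the Sprague-Grundy theorem, the Grundy value of a sum of independent games is the XOR of the component values.
Combined value = 8 XOR 2 = 10.

10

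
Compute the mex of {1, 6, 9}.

0

0 is not in the set, so the mex is 0.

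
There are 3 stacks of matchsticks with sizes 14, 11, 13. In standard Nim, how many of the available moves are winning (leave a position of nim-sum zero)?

Nim-sum: 14 XOR 11 XOR 13 = 8.
The overall nim-sum is X = 8. A stack of size p has a winning move iff p XOR X < p (reduce it to p XOR X).
  14: 14 XOR 8 = 6 < 14 — winning move (to 6).
  11: 11 XOR 8 = 3 < 11 — winning move (to 3).
  13: 13 XOR 8 = 5 < 13 — winning move (to 5).
That gives 3 winning moves.

3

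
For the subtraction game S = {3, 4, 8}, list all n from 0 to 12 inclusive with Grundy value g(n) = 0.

Compute g(0), g(1), … for moves {3, 4, 8}:
k:     0  1  2  3  4  5  6  7  8  9 10 11 12
g(k):  0  0  0  1  1  1  2  0  2  3  1  3  0
The P-positions (g = 0) in 0..12 are 0, 1, 2, 7, 12.

0, 1, 2, 7, 12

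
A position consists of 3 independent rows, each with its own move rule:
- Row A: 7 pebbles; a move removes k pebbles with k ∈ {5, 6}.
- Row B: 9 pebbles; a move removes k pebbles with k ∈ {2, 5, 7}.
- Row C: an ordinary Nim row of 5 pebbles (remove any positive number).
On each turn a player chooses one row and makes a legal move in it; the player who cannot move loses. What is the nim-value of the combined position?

6

For row A, compute g(0), g(1), … with moves {5, 6}:
k:     0  1  2  3  4  5  6  7
g(k):  0  0  0  0  0  1  1  1
So g(7) = 1.
Grundy values for row B (subtraction set {2, 5, 7}):
g(0) = mex{} = 0
g(1) = mex{} = 0
g(2) = mex{0} = 1
g(3) = mex{0} = 1
g(4) = mex{1} = 0
g(5) = mex{0,1} = 2
g(6) = mex{0} = 1
g(7) = mex{0,1,2} = 3
g(8) = mex{0,1} = 2
g(9) = mex{0,1,3} = 2
So g(9) = 2.
Row C is a plain Nim row of size 5, so its Grundy value is 5.
The value of a disjunctive sum is the nim-sum of the parts.
Combined value = 1 ⊕ 2 ⊕ 5 = 6.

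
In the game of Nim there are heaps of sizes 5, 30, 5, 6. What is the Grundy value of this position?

24

Compute the nim-sum pairwise:
5 ^ 30 = 27
27 ^ 5 = 30
30 ^ 6 = 24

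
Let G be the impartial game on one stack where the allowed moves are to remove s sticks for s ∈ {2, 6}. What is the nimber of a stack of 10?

Build the Grundy sequence with g(k) = mex{g(k−s) : s ∈ {2, 6}, s ≤ k}:
g(0) = mex{} = 0
g(1) = mex{} = 0
g(2) = mex{0} = 1
g(3) = mex{0} = 1
g(4) = mex{1} = 0
g(5) = mex{1} = 0
g(6) = mex{0} = 1
g(7) = mex{0} = 1
g(8) = mex{1} = 0
g(9) = mex{1} = 0
g(10) = mex{0} = 1
So g(10) = 1.

1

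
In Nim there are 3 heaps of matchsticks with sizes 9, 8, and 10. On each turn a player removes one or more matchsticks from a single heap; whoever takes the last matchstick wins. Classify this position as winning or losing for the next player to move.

Bitwise XOR of the heap sizes:
  1001  (9)
  1000  (8)
  1010  (10)
  ----
  1011  (11)
The nim-sum is 11 ≠ 0, so this is an N-position: the player to move can win.

Winning position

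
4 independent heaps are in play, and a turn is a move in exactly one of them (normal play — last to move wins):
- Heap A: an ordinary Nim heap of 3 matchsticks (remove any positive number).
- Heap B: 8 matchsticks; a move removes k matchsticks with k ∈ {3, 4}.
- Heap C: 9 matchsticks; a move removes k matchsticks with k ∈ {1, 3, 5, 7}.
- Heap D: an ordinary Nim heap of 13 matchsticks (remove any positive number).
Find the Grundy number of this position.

15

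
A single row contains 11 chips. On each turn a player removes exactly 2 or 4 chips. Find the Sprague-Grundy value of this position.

Grundy values for subtraction set {2, 4}:
k:     0  1  2  3  4  5  6  7  8  9 10 11
g(k):  0  0  1  1  2  2  0  0  1  1  2  2
So g(11) = 2.

2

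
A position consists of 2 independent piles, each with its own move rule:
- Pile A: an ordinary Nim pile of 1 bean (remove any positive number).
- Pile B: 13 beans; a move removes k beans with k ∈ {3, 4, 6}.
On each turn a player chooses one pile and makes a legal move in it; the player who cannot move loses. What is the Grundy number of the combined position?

0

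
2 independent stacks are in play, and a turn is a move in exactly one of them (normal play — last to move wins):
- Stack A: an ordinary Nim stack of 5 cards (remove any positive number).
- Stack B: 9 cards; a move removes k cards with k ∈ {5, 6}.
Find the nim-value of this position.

4

Stack A is a plain Nim stack of size 5, so its Grundy value is 5.
For stack B, compute g(0), g(1), … with moves {5, 6}:
k:     0  1  2  3  4  5  6  7  8  9
g(k):  0  0  0  0  0  1  1  1  1  1
So g(9) = 1.
By the Sprague-Grundy theorem, the Grundy value of a sum of independent games is the XOR of the component values.
Combined value = 5 XOR 1 = 4.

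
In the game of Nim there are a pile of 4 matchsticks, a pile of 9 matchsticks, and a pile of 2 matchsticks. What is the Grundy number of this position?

15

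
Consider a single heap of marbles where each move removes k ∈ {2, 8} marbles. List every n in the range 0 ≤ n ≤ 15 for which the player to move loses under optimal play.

0, 1, 4, 5, 10, 11, 14, 15

Compute g(0), g(1), … for moves {2, 8}:
k:     0  1  2  3  4  5  6  7  8  9 10 11 12 13 14 15
g(k):  0  0  1  1  0  0  1  1  2  2  0  0  1  1  0  0
The P-positions (g = 0) in 0..15 are 0, 1, 4, 5, 10, 11, 14, 15.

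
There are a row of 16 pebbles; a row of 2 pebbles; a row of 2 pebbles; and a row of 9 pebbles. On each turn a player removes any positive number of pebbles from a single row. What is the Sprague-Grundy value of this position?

25

Bitwise XOR of the heap sizes:
  10000  (16)
  00010  (2)
  00010  (2)
  01001  (9)
  -----
  11001  (25)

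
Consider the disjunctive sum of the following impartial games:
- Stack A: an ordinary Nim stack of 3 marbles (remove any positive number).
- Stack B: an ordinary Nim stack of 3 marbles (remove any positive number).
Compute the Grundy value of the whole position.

0

Stack A is a plain Nim stack of size 3, so its Grundy value is 3.
Stack B is a plain Nim stack of size 3, so its Grundy value is 3.
The value of a disjunctive sum is the nim-sum of the parts.
Combined value = 3 ⊕ 3 = 0.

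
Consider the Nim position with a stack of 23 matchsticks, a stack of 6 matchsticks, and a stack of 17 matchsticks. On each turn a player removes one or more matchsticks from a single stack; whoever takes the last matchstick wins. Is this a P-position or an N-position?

Compute the nim-sum pairwise:
23 XOR 6 = 17
17 XOR 17 = 0
The nim-sum is 0, so this is a P-position: the player to move is in a losing position under optimal play.

P-position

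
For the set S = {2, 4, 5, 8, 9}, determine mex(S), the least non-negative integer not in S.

0

0 is not in the set, so the mex is 0.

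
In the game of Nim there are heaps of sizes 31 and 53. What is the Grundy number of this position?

42

Bitwise XOR of the heap sizes:
  011111  (31)
  110101  (53)
  ------
  101010  (42)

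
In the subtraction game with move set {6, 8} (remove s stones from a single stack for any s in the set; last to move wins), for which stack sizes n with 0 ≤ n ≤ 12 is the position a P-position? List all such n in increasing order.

Grundy values for subtraction set {6, 8}:
g(0) = mex{} = 0
g(1) = mex{} = 0
g(2) = mex{} = 0
g(3) = mex{} = 0
g(4) = mex{} = 0
g(5) = mex{} = 0
g(6) = mex{0} = 1
g(7) = mex{0} = 1
g(8) = mex{0} = 1
g(9) = mex{0} = 1
g(10) = mex{0} = 1
g(11) = mex{0} = 1
g(12) = mex{0,1} = 2
The P-positions (g = 0) in 0..12 are 0, 1, 2, 3, 4, 5.

0, 1, 2, 3, 4, 5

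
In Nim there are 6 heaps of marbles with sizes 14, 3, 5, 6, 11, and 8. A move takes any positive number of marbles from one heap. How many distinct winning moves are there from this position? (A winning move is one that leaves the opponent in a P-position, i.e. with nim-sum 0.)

Compute the nim-sum pairwise:
14 ⊕ 3 = 13
13 ⊕ 5 = 8
8 ⊕ 6 = 14
14 ⊕ 11 = 5
5 ⊕ 8 = 13
The overall nim-sum is X = 13. A heap of size p has a winning move iff p XOR X < p (reduce it to p XOR X).
  14: 14 XOR 13 = 3 < 14 — winning move (to 3).
  3: 3 XOR 13 = 14 ≥ 3 — no move.
  5: 5 XOR 13 = 8 ≥ 5 — no move.
  6: 6 XOR 13 = 11 ≥ 6 — no move.
  11: 11 XOR 13 = 6 < 11 — winning move (to 6).
  8: 8 XOR 13 = 5 < 8 — winning move (to 5).
That gives 3 winning moves.

3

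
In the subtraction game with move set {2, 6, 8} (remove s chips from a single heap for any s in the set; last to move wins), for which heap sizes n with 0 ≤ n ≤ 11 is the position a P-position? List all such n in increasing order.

0, 1, 4, 5

Grundy values for subtraction set {2, 6, 8}:
k:     0  1  2  3  4  5  6  7  8  9 10 11
g(k):  0  0  1  1  0  0  1  1  2  2  3  3
The P-positions (g = 0) in 0..11 are 0, 1, 4, 5.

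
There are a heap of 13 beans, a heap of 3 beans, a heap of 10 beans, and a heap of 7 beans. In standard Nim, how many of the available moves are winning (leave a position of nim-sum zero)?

Nim-sum: 13 ⊕ 3 ⊕ 10 ⊕ 7 = 3.
The overall nim-sum is X = 3. A heap of size p has a winning move iff p XOR X < p (reduce it to p XOR X).
  13: 13 XOR 3 = 14 ≥ 13 — no move.
  3: 3 XOR 3 = 0 < 3 — winning move (to 0).
  10: 10 XOR 3 = 9 < 10 — winning move (to 9).
  7: 7 XOR 3 = 4 < 7 — winning move (to 4).
That gives 3 winning moves.

3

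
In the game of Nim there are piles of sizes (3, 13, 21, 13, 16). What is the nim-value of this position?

6

Nim-sum: 3 ⊕ 13 ⊕ 21 ⊕ 13 ⊕ 16 = 6.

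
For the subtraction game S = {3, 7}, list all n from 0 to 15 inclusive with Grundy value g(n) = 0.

0, 1, 2, 6, 10, 11, 12

Compute g(0), g(1), … for moves {3, 7}:
k:     0  1  2  3  4  5  6  7  8  9 10 11 12 13 14 15
g(k):  0  0  0  1  1  1  0  2  2  1  0  0  0  1  1  1
The P-positions (g = 0) in 0..15 are 0, 1, 2, 6, 10, 11, 12.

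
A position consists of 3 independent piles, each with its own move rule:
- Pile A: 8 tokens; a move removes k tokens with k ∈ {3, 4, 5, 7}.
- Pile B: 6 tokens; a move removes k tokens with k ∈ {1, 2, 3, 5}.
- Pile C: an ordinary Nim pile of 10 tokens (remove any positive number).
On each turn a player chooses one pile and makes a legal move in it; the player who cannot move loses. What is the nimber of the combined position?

Grundy values for pile A (subtraction set {3, 4, 5, 7}):
k:     0  1  2  3  4  5  6  7  8
g(k):  0  0  0  1  1  1  2  2  2
So g(8) = 2.
Grundy values for pile B (subtraction set {1, 2, 3, 5}):
g(0) = mex{} = 0
g(1) = mex{0} = 1
g(2) = mex{0,1} = 2
g(3) = mex{0,1,2} = 3
g(4) = mex{1,2,3} = 0
g(5) = mex{0,2,3} = 1
g(6) = mex{0,1,3} = 2
So g(6) = 2.
Pile C is a plain Nim pile of size 10, so its Grundy value is 10.
By the Sprague-Grundy theorem, the Grundy value of a sum of independent games is the XOR of the component values.
Combined value = 2 XOR 2 XOR 10 = 10.

10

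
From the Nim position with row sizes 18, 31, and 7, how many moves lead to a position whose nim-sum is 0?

1

Nim-sum: 18 XOR 31 XOR 7 = 10.
The overall nim-sum is X = 10. A row of size p has a winning move iff p XOR X < p (reduce it to p XOR X).
  18: 18 XOR 10 = 24 ≥ 18 — no move.
  31: 31 XOR 10 = 21 < 31 — winning move (to 21).
  7: 7 XOR 10 = 13 ≥ 7 — no move.
That gives 1 winning move.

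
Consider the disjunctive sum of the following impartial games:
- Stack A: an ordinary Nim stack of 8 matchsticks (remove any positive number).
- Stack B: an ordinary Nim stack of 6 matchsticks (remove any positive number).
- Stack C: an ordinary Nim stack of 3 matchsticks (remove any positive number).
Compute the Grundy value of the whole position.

13

Stack A is a plain Nim stack of size 8, so its Grundy value is 8.
Stack B is a plain Nim stack of size 6, so its Grundy value is 6.
Stack C is a plain Nim stack of size 3, so its Grundy value is 3.
The value of a disjunctive sum is the nim-sum of the parts.
Combined value = 8 XOR 6 XOR 3 = 13.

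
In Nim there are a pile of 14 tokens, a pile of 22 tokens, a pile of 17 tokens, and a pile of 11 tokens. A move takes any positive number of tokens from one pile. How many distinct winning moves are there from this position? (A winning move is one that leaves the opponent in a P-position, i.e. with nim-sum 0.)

3

Compute the nim-sum pairwise:
14 ⊕ 22 = 24
24 ⊕ 17 = 9
9 ⊕ 11 = 2
The overall nim-sum is X = 2. A pile of size p has a winning move iff p XOR X < p (reduce it to p XOR X).
  14: 14 XOR 2 = 12 < 14 — winning move (to 12).
  22: 22 XOR 2 = 20 < 22 — winning move (to 20).
  17: 17 XOR 2 = 19 ≥ 17 — no move.
  11: 11 XOR 2 = 9 < 11 — winning move (to 9).
That gives 3 winning moves.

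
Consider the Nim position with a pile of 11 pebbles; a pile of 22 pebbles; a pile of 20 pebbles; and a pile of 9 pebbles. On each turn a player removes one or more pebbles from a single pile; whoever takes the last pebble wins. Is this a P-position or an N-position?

P-position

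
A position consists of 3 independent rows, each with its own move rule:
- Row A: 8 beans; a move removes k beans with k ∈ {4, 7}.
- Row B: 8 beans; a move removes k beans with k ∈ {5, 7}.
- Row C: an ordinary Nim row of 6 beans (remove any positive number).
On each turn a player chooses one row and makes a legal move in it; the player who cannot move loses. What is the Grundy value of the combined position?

Grundy values for row A (subtraction set {4, 7}):
g(0) = mex{} = 0
g(1) = mex{} = 0
g(2) = mex{} = 0
g(3) = mex{} = 0
g(4) = mex{0} = 1
g(5) = mex{0} = 1
g(6) = mex{0} = 1
g(7) = mex{0} = 1
g(8) = mex{0,1} = 2
So g(8) = 2.
Grundy values for row B (subtraction set {5, 7}):
k:     0  1  2  3  4  5  6  7  8
g(k):  0  0  0  0  0  1  1  1  1
So g(8) = 1.
Row C is a plain Nim row of size 6, so its Grundy value is 6.
By the Sprague-Grundy theorem, the Grundy value of a sum of independent games is the XOR of the component values.
Combined value = 2 ⊕ 1 ⊕ 6 = 5.

5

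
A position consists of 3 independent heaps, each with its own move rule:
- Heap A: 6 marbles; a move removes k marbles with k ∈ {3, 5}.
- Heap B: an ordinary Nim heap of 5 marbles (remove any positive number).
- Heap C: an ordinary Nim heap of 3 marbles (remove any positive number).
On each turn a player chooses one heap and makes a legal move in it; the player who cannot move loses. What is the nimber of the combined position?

4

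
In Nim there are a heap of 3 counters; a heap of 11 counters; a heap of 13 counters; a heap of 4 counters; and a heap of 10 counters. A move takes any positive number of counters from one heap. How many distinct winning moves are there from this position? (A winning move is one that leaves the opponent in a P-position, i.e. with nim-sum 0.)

In binary:
  0011  (3)
  1011  (11)
  1101  (13)
  0100  (4)
  1010  (10)
  ----
  1011  (11)
The overall nim-sum is X = 11. A heap of size p has a winning move iff p XOR X < p (reduce it to p XOR X).
  3: 3 XOR 11 = 8 ≥ 3 — no move.
  11: 11 XOR 11 = 0 < 11 — winning move (to 0).
  13: 13 XOR 11 = 6 < 13 — winning move (to 6).
  4: 4 XOR 11 = 15 ≥ 4 — no move.
  10: 10 XOR 11 = 1 < 10 — winning move (to 1).
That gives 3 winning moves.

3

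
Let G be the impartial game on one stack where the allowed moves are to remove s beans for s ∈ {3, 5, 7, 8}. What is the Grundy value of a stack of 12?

0

Grundy values for subtraction set {3, 5, 7, 8}:
g(0) = mex{} = 0
g(1) = mex{} = 0
g(2) = mex{} = 0
g(3) = mex{0} = 1
g(4) = mex{0} = 1
g(5) = mex{0} = 1
g(6) = mex{0,1} = 2
g(7) = mex{0,1} = 2
g(8) = mex{0,1} = 2
g(9) = mex{0,1,2} = 3
g(10) = mex{0,1,2} = 3
g(11) = mex{1,2} = 0
g(12) = mex{1,2,3} = 0
So g(12) = 0.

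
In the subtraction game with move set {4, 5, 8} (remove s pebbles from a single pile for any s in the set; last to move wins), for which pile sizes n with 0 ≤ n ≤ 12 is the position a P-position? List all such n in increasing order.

0, 1, 2, 3, 12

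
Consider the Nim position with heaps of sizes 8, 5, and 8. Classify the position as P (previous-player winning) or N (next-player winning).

N-position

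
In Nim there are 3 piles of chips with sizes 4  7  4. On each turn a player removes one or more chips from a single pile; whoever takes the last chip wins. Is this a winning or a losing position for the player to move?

Winning position

Compute the nim-sum pairwise:
4 ^ 7 = 3
3 ^ 4 = 7
The nim-sum is 7 ≠ 0, so this is an N-position: the player to move can win.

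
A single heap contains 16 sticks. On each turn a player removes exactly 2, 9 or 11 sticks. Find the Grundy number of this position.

2

Build the Grundy sequence with g(k) = mex{g(k−s) : s ∈ {2, 9, 11}, s ≤ k}:
k:     0  1  2  3  4  5  6  7  8  9 10 11 12 13 14 15 16
g(k):  0  0  1  1  0  0  1  1  0  2  1  3  2  2  3  3  2
So g(16) = 2.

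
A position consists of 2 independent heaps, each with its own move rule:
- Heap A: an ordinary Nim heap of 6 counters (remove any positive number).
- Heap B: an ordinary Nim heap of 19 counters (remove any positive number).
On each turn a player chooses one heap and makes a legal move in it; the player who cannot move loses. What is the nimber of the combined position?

21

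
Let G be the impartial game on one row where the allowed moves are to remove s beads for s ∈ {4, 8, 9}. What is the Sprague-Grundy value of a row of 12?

Grundy values for subtraction set {4, 8, 9}:
k:     0  1  2  3  4  5  6  7  8  9 10 11 12
g(k):  0  0  0  0  1  1  1  1  2  2  2  2  3
So g(12) = 3.

3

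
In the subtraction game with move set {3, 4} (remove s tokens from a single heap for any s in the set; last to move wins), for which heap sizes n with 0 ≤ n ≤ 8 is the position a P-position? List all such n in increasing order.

Compute g(0), g(1), … for moves {3, 4}:
g(0) = mex{} = 0
g(1) = mex{} = 0
g(2) = mex{} = 0
g(3) = mex{0} = 1
g(4) = mex{0} = 1
g(5) = mex{0} = 1
g(6) = mex{0,1} = 2
g(7) = mex{1} = 0
g(8) = mex{1} = 0
The P-positions (g = 0) in 0..8 are 0, 1, 2, 7, 8.

0, 1, 2, 7, 8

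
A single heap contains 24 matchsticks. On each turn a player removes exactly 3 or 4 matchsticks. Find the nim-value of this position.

Build the Grundy sequence with g(k) = mex{g(k−s) : s ∈ {3, 4}, s ≤ k}:
k:     0  1  2  3  4  5  6  7  8  9 10 11 12 13 14 15 16 17 18 19 20 21 22 23 24
g(k):  0  0  0  1  1  1  2  0  0  0  1  1  1  2  0  0  0  1  1  1  2  0  0  0  1
So g(24) = 1.

1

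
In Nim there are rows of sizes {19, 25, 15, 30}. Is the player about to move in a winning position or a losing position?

Winning position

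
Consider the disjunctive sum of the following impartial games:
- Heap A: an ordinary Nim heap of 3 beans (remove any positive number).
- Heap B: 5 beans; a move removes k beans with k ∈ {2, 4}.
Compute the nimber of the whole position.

1

Heap A is a plain Nim heap of size 3, so its Grundy value is 3.
Build the Grundy sequence for heap B with g(k) = mex{g(k−s) : s ∈ {2, 4}, s ≤ k}:
g(0) = mex{} = 0
g(1) = mex{} = 0
g(2) = mex{0} = 1
g(3) = mex{0} = 1
g(4) = mex{0,1} = 2
g(5) = mex{0,1} = 2
So g(5) = 2.
The value of a disjunctive sum is the nim-sum of the parts.
Combined value = 3 XOR 2 = 1.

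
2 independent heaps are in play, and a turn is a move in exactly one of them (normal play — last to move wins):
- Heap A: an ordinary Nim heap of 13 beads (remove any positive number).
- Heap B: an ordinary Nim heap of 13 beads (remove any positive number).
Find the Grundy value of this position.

Heap A is a plain Nim heap of size 13, so its Grundy value is 13.
Heap B is a plain Nim heap of size 13, so its Grundy value is 13.
The value of a disjunctive sum is the nim-sum of the parts.
Combined value = 13 ⊕ 13 = 0.

0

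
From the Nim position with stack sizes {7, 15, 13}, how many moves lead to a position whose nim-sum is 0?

3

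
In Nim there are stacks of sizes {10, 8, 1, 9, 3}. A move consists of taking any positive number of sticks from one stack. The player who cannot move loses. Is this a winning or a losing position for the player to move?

Write each in binary and XOR column by column:
  1010  (10)
  1000  (8)
  0001  (1)
  1001  (9)
  0011  (3)
  ----
  1001  (9)
The nim-sum is 9 ≠ 0, so this is an N-position: the player to move can win.

Winning position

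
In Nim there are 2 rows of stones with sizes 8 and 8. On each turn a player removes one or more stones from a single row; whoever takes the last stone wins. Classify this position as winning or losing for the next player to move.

Nim-sum: 8 ⊕ 8 = 0.
The nim-sum is 0, so this is a P-position: the player to move is in a losing position under optimal play.

Losing position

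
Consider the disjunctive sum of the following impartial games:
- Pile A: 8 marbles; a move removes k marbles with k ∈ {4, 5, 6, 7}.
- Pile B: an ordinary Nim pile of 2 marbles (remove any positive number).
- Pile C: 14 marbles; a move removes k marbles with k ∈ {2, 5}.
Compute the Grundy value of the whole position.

Grundy values for pile A (subtraction set {4, 5, 6, 7}):
g(0) = mex{} = 0
g(1) = mex{} = 0
g(2) = mex{} = 0
g(3) = mex{} = 0
g(4) = mex{0} = 1
g(5) = mex{0} = 1
g(6) = mex{0} = 1
g(7) = mex{0} = 1
g(8) = mex{0,1} = 2
So g(8) = 2.
Pile B is a plain Nim pile of size 2, so its Grundy value is 2.
Build the Grundy sequence for pile C with g(k) = mex{g(k−s) : s ∈ {2, 5}, s ≤ k}:
g(0) = mex{} = 0
g(1) = mex{} = 0
g(2) = mex{0} = 1
g(3) = mex{0} = 1
g(4) = mex{1} = 0
g(5) = mex{0,1} = 2
g(6) = mex{0} = 1
g(7) = mex{1,2} = 0
g(8) = mex{1} = 0
g(9) = mex{0} = 1
g(10) = mex{0,2} = 1
g(11) = mex{1} = 0
g(12) = mex{0,1} = 2
g(13) = mex{0} = 1
g(14) = mex{1,2} = 0
So g(14) = 0.
The value of a disjunctive sum is the nim-sum of the parts.
Combined value = 2 ⊕ 2 ⊕ 0 = 0.

0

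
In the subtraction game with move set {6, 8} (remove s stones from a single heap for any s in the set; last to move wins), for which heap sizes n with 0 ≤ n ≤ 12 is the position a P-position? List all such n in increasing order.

0, 1, 2, 3, 4, 5

Grundy values for subtraction set {6, 8}:
k:     0  1  2  3  4  5  6  7  8  9 10 11 12
g(k):  0  0  0  0  0  0  1  1  1  1  1  1  2
The P-positions (g = 0) in 0..12 are 0, 1, 2, 3, 4, 5.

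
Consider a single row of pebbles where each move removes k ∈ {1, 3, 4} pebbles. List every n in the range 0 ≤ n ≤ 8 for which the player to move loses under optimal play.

0, 2, 7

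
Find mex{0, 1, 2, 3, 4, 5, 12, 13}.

6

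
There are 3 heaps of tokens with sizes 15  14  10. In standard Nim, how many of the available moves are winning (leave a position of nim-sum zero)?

3

Nim-sum: 15 ⊕ 14 ⊕ 10 = 11.
The overall nim-sum is X = 11. A heap of size p has a winning move iff p XOR X < p (reduce it to p XOR X).
  15: 15 XOR 11 = 4 < 15 — winning move (to 4).
  14: 14 XOR 11 = 5 < 14 — winning move (to 5).
  10: 10 XOR 11 = 1 < 10 — winning move (to 1).
That gives 3 winning moves.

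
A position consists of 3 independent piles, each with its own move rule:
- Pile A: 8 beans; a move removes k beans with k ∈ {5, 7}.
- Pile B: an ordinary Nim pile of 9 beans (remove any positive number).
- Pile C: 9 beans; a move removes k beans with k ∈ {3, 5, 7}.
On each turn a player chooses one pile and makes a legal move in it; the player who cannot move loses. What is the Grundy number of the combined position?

For pile A, compute g(0), g(1), … with moves {5, 7}:
k:     0  1  2  3  4  5  6  7  8
g(k):  0  0  0  0  0  1  1  1  1
So g(8) = 1.
Pile B is a plain Nim pile of size 9, so its Grundy value is 9.
For pile C, compute g(0), g(1), … with moves {3, 5, 7}:
g(0) = mex{} = 0
g(1) = mex{} = 0
g(2) = mex{} = 0
g(3) = mex{0} = 1
g(4) = mex{0} = 1
g(5) = mex{0} = 1
g(6) = mex{0,1} = 2
g(7) = mex{0,1} = 2
g(8) = mex{0,1} = 2
g(9) = mex{0,1,2} = 3
So g(9) = 3.
By the Sprague-Grundy theorem, the Grundy value of a sum of independent games is the XOR of the component values.
Combined value = 1 XOR 9 XOR 3 = 11.

11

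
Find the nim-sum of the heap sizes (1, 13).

12

Nim-sum: 1 XOR 13 = 12.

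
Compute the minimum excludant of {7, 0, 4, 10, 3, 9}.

1

0 is in the set but 1 is not, so the mex is 1.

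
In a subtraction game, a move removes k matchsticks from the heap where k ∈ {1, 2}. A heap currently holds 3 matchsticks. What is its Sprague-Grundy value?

0

Build the Grundy sequence with g(k) = mex{g(k−s) : s ∈ {1, 2}, s ≤ k}:
k:     0  1  2  3
g(k):  0  1  2  0
So g(3) = 0.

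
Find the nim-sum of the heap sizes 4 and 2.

Nim-sum: 4 XOR 2 = 6.

6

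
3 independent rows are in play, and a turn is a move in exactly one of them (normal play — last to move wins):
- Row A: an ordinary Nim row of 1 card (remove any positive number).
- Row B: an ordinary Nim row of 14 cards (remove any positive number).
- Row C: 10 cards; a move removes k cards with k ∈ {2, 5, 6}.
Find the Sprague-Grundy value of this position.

14

Row A is a plain Nim row of size 1, so its Grundy value is 1.
Row B is a plain Nim row of size 14, so its Grundy value is 14.
For row C, compute g(0), g(1), … with moves {2, 5, 6}:
k:     0  1  2  3  4  5  6  7  8  9 10
g(k):  0  0  1  1  0  2  1  3  0  2  1
So g(10) = 1.
By the Sprague-Grundy theorem, the Grundy value of a sum of independent games is the XOR of the component values.
Combined value = 1 ⊕ 14 ⊕ 1 = 14.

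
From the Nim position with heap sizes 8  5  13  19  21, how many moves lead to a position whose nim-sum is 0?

Compute the nim-sum pairwise:
8 XOR 5 = 13
13 XOR 13 = 0
0 XOR 19 = 19
19 XOR 21 = 6
The overall nim-sum is X = 6. A heap of size p has a winning move iff p XOR X < p (reduce it to p XOR X).
  8: 8 XOR 6 = 14 ≥ 8 — no move.
  5: 5 XOR 6 = 3 < 5 — winning move (to 3).
  13: 13 XOR 6 = 11 < 13 — winning move (to 11).
  19: 19 XOR 6 = 21 ≥ 19 — no move.
  21: 21 XOR 6 = 19 < 21 — winning move (to 19).
That gives 3 winning moves.

3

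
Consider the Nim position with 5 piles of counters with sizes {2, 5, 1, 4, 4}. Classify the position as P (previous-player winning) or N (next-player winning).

N-position

Compute the nim-sum pairwise:
2 ⊕ 5 = 7
7 ⊕ 1 = 6
6 ⊕ 4 = 2
2 ⊕ 4 = 6
The nim-sum is 6 ≠ 0, so this is an N-position: the player to move can win.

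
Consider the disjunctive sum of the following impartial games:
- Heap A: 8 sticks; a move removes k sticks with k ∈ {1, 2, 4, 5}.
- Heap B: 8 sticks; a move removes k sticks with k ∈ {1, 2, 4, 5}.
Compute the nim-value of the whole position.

0

Grundy values for heap A (subtraction set {1, 2, 4, 5}):
k:     0  1  2  3  4  5  6  7  8
g(k):  0  1  2  0  1  2  0  1  2
So g(8) = 2.
Grundy values for heap B (subtraction set {1, 2, 4, 5}):
g(0) = mex{} = 0
g(1) = mex{0} = 1
g(2) = mex{0,1} = 2
g(3) = mex{1,2} = 0
g(4) = mex{0,2} = 1
g(5) = mex{0,1} = 2
g(6) = mex{1,2} = 0
g(7) = mex{0,2} = 1
g(8) = mex{0,1} = 2
So g(8) = 2.
By the Sprague-Grundy theorem, the Grundy value of a sum of independent games is the XOR of the component values.
Combined value = 2 XOR 2 = 0.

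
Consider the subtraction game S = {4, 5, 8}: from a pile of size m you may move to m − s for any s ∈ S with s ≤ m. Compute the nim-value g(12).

Build the Grundy sequence with g(k) = mex{g(k−s) : s ∈ {4, 5, 8}, s ≤ k}:
k:     0  1  2  3  4  5  6  7  8  9 10 11 12
g(k):  0  0  0  0  1  1  1  1  2  2  2  2  0
So g(12) = 0.

0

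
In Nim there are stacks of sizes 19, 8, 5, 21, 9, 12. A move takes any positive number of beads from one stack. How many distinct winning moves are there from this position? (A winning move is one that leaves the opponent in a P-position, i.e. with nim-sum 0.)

Compute the nim-sum pairwise:
19 ⊕ 8 = 27
27 ⊕ 5 = 30
30 ⊕ 21 = 11
11 ⊕ 9 = 2
2 ⊕ 12 = 14
The overall nim-sum is X = 14. A stack of size p has a winning move iff p XOR X < p (reduce it to p XOR X).
  19: 19 XOR 14 = 29 ≥ 19 — no move.
  8: 8 XOR 14 = 6 < 8 — winning move (to 6).
  5: 5 XOR 14 = 11 ≥ 5 — no move.
  21: 21 XOR 14 = 27 ≥ 21 — no move.
  9: 9 XOR 14 = 7 < 9 — winning move (to 7).
  12: 12 XOR 14 = 2 < 12 — winning move (to 2).
That gives 3 winning moves.

3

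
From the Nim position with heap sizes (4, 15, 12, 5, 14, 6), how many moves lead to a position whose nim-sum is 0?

3

Nim-sum: 4 XOR 15 XOR 12 XOR 5 XOR 14 XOR 6 = 10.
The overall nim-sum is X = 10. A heap of size p has a winning move iff p XOR X < p (reduce it to p XOR X).
  4: 4 XOR 10 = 14 ≥ 4 — no move.
  15: 15 XOR 10 = 5 < 15 — winning move (to 5).
  12: 12 XOR 10 = 6 < 12 — winning move (to 6).
  5: 5 XOR 10 = 15 ≥ 5 — no move.
  14: 14 XOR 10 = 4 < 14 — winning move (to 4).
  6: 6 XOR 10 = 12 ≥ 6 — no move.
That gives 3 winning moves.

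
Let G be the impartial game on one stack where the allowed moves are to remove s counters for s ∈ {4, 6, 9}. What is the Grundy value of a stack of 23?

2

Compute g(0), g(1), … for moves {4, 6, 9}:
k:     0  1  2  3  4  5  6  7  8  9 10 11 12 13 14 15 16 17 18 19 20 21 22 23
g(k):  0  0  0  0  1  1  1  1  2  2  2  2  3  0  0  0  0  1  1  1  1  2  2  2
So g(23) = 2.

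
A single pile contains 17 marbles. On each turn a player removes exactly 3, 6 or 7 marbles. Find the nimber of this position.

Grundy values for subtraction set {3, 6, 7}:
k:     0  1  2  3  4  5  6  7  8  9 10 11 12 13 14 15 16 17
g(k):  0  0  0  1  1  1  2  2  2  3  0  0  0  1  1  1  2  2
So g(17) = 2.

2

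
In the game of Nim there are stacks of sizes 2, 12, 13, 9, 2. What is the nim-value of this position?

8

Compute the nim-sum pairwise:
2 ^ 12 = 14
14 ^ 13 = 3
3 ^ 9 = 10
10 ^ 2 = 8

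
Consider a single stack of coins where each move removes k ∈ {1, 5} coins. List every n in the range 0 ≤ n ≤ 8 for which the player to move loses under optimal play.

0, 2, 4, 6, 8

Grundy values for subtraction set {1, 5}:
g(0) = mex{} = 0
g(1) = mex{0} = 1
g(2) = mex{1} = 0
g(3) = mex{0} = 1
g(4) = mex{1} = 0
g(5) = mex{0} = 1
g(6) = mex{1} = 0
g(7) = mex{0} = 1
g(8) = mex{1} = 0
The P-positions (g = 0) in 0..8 are 0, 2, 4, 6, 8.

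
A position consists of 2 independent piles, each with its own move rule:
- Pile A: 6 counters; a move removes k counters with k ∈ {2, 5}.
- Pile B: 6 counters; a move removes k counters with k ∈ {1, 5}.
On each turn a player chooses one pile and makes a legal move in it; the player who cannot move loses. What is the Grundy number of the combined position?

1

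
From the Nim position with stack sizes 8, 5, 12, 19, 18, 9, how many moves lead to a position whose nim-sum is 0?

Nim-sum: 8 ⊕ 5 ⊕ 12 ⊕ 19 ⊕ 18 ⊕ 9 = 9.
The overall nim-sum is X = 9. A stack of size p has a winning move iff p XOR X < p (reduce it to p XOR X).
  8: 8 XOR 9 = 1 < 8 — winning move (to 1).
  5: 5 XOR 9 = 12 ≥ 5 — no move.
  12: 12 XOR 9 = 5 < 12 — winning move (to 5).
  19: 19 XOR 9 = 26 ≥ 19 — no move.
  18: 18 XOR 9 = 27 ≥ 18 — no move.
  9: 9 XOR 9 = 0 < 9 — winning move (to 0).
That gives 3 winning moves.

3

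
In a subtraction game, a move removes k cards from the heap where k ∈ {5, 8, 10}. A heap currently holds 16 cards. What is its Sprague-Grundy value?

0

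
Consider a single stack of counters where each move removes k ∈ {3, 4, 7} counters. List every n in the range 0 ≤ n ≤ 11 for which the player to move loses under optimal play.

Compute g(0), g(1), … for moves {3, 4, 7}:
g(0) = mex{} = 0
g(1) = mex{} = 0
g(2) = mex{} = 0
g(3) = mex{0} = 1
g(4) = mex{0} = 1
g(5) = mex{0} = 1
g(6) = mex{0,1} = 2
g(7) = mex{0,1} = 2
g(8) = mex{0,1} = 2
g(9) = mex{0,1,2} = 3
g(10) = mex{1,2} = 0
g(11) = mex{1,2} = 0
The P-positions (g = 0) in 0..11 are 0, 1, 2, 10, 11.

0, 1, 2, 10, 11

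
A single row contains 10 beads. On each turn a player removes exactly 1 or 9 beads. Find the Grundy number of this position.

Grundy values for subtraction set {1, 9}:
g(0) = mex{} = 0
g(1) = mex{0} = 1
g(2) = mex{1} = 0
g(3) = mex{0} = 1
g(4) = mex{1} = 0
g(5) = mex{0} = 1
g(6) = mex{1} = 0
g(7) = mex{0} = 1
g(8) = mex{1} = 0
g(9) = mex{0} = 1
g(10) = mex{1} = 0
So g(10) = 0.

0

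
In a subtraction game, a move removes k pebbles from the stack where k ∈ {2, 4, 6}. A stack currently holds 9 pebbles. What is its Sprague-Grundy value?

0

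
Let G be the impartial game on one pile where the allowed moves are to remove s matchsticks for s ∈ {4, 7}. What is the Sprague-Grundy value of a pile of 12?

0

Grundy values for subtraction set {4, 7}:
g(0) = mex{} = 0
g(1) = mex{} = 0
g(2) = mex{} = 0
g(3) = mex{} = 0
g(4) = mex{0} = 1
g(5) = mex{0} = 1
g(6) = mex{0} = 1
g(7) = mex{0} = 1
g(8) = mex{0,1} = 2
g(9) = mex{0,1} = 2
g(10) = mex{0,1} = 2
g(11) = mex{1} = 0
g(12) = mex{1,2} = 0
So g(12) = 0.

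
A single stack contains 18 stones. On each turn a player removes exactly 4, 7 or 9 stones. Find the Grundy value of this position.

Grundy values for subtraction set {4, 7, 9}:
k:     0  1  2  3  4  5  6  7  8  9 10 11 12 13 14 15 16 17 18
g(k):  0  0  0  0  1  1  1  1  2  2  2  2  3  0  0  0  0  1  1
So g(18) = 1.

1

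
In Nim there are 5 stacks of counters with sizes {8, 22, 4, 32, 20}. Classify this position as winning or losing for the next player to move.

Winning position

Nim-sum: 8 ⊕ 22 ⊕ 4 ⊕ 32 ⊕ 20 = 46.
The nim-sum is 46 ≠ 0, so this is an N-position: the player to move can win.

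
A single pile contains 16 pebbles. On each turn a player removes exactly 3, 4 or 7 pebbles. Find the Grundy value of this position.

2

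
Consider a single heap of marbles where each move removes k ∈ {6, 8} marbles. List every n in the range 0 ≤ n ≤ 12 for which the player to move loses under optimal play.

0, 1, 2, 3, 4, 5

Compute g(0), g(1), … for moves {6, 8}:
k:     0  1  2  3  4  5  6  7  8  9 10 11 12
g(k):  0  0  0  0  0  0  1  1  1  1  1  1  2
The P-positions (g = 0) in 0..12 are 0, 1, 2, 3, 4, 5.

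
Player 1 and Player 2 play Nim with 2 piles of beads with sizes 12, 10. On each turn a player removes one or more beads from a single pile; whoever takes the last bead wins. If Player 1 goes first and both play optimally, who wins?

Write each in binary and XOR column by column:
  1100  (12)
  1010  (10)
  ----
  0110  (6)
The nim-sum is 6 ≠ 0, so this is an N-position: the player to move can win; Player 1 has a winning move.

Player 1 wins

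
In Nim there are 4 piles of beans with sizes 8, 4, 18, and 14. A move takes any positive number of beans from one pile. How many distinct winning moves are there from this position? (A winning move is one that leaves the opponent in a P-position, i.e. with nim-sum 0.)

1

Bitwise XOR of the heap sizes:
  01000  (8)
  00100  (4)
  10010  (18)
  01110  (14)
  -----
  10000  (16)
The overall nim-sum is X = 16. A pile of size p has a winning move iff p XOR X < p (reduce it to p XOR X).
  8: 8 XOR 16 = 24 ≥ 8 — no move.
  4: 4 XOR 16 = 20 ≥ 4 — no move.
  18: 18 XOR 16 = 2 < 18 — winning move (to 2).
  14: 14 XOR 16 = 30 ≥ 14 — no move.
That gives 1 winning move.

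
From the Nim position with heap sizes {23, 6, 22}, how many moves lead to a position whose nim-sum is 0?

3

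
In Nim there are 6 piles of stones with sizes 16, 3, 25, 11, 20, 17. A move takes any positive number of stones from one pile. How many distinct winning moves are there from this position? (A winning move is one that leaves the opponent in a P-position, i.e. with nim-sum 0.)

In binary:
  10000  (16)
  00011  (3)
  11001  (25)
  01011  (11)
  10100  (20)
  10001  (17)
  -----
  00100  (4)
The overall nim-sum is X = 4. A pile of size p has a winning move iff p XOR X < p (reduce it to p XOR X).
  16: 16 XOR 4 = 20 ≥ 16 — no move.
  3: 3 XOR 4 = 7 ≥ 3 — no move.
  25: 25 XOR 4 = 29 ≥ 25 — no move.
  11: 11 XOR 4 = 15 ≥ 11 — no move.
  20: 20 XOR 4 = 16 < 20 — winning move (to 16).
  17: 17 XOR 4 = 21 ≥ 17 — no move.
That gives 1 winning move.

1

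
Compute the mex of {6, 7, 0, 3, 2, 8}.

1

0 is in the set but 1 is not, so the mex is 1.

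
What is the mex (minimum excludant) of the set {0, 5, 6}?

1

0 is in the set but 1 is not, so the mex is 1.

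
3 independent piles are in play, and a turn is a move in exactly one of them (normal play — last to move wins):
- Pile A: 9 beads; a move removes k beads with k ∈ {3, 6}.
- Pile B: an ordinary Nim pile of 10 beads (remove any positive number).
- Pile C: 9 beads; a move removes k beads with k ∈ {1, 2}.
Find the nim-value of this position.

For pile A, compute g(0), g(1), … with moves {3, 6}:
k:     0  1  2  3  4  5  6  7  8  9
g(k):  0  0  0  1  1  1  2  2  2  0
So g(9) = 0.
Pile B is a plain Nim pile of size 10, so its Grundy value is 10.
For pile C, compute g(0), g(1), … with moves {1, 2}:
g(0) = mex{} = 0
g(1) = mex{0} = 1
g(2) = mex{0,1} = 2
g(3) = mex{1,2} = 0
g(4) = mex{0,2} = 1
g(5) = mex{0,1} = 2
g(6) = mex{1,2} = 0
g(7) = mex{0,2} = 1
g(8) = mex{0,1} = 2
g(9) = mex{1,2} = 0
So g(9) = 0.
By the Sprague-Grundy theorem, the Grundy value of a sum of independent games is the XOR of the component values.
Combined value = 0 XOR 10 XOR 0 = 10.

10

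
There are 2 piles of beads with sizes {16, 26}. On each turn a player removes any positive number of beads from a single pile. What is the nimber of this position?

10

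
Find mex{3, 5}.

0

0 is not in the set, so the mex is 0.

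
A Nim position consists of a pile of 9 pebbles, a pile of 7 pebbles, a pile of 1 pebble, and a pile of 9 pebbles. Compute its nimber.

Compute the nim-sum pairwise:
9 ⊕ 7 = 14
14 ⊕ 1 = 15
15 ⊕ 9 = 6

6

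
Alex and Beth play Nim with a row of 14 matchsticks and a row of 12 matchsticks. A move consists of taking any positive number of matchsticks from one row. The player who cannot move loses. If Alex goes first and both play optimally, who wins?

In binary:
  1110  (14)
  1100  (12)
  ----
  0010  (2)
The nim-sum is 2 ≠ 0, so this is an N-position: the player to move can win; Alex has a winning move.

Alex wins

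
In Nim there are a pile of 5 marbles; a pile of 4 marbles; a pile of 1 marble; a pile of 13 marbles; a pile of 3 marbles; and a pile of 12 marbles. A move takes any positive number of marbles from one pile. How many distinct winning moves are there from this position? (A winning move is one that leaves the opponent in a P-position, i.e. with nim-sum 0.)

1

Nim-sum: 5 ⊕ 4 ⊕ 1 ⊕ 13 ⊕ 3 ⊕ 12 = 2.
The overall nim-sum is X = 2. A pile of size p has a winning move iff p XOR X < p (reduce it to p XOR X).
  5: 5 XOR 2 = 7 ≥ 5 — no move.
  4: 4 XOR 2 = 6 ≥ 4 — no move.
  1: 1 XOR 2 = 3 ≥ 1 — no move.
  13: 13 XOR 2 = 15 ≥ 13 — no move.
  3: 3 XOR 2 = 1 < 3 — winning move (to 1).
  12: 12 XOR 2 = 14 ≥ 12 — no move.
That gives 1 winning move.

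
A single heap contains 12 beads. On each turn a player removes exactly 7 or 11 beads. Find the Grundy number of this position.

1

Compute g(0), g(1), … for moves {7, 11}:
g(0) = mex{} = 0
g(1) = mex{} = 0
g(2) = mex{} = 0
g(3) = mex{} = 0
g(4) = mex{} = 0
g(5) = mex{} = 0
g(6) = mex{} = 0
g(7) = mex{0} = 1
g(8) = mex{0} = 1
g(9) = mex{0} = 1
g(10) = mex{0} = 1
g(11) = mex{0} = 1
g(12) = mex{0} = 1
So g(12) = 1.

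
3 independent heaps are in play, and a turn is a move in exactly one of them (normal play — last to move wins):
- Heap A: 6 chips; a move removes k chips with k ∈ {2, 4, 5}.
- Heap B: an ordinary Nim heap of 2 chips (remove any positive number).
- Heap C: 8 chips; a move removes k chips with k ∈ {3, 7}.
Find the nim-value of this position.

For heap A, compute g(0), g(1), … with moves {2, 4, 5}:
g(0) = mex{} = 0
g(1) = mex{} = 0
g(2) = mex{0} = 1
g(3) = mex{0} = 1
g(4) = mex{0,1} = 2
g(5) = mex{0,1} = 2
g(6) = mex{0,1,2} = 3
So g(6) = 3.
Heap B is a plain Nim heap of size 2, so its Grundy value is 2.
Grundy values for heap C (subtraction set {3, 7}):
g(0) = mex{} = 0
g(1) = mex{} = 0
g(2) = mex{} = 0
g(3) = mex{0} = 1
g(4) = mex{0} = 1
g(5) = mex{0} = 1
g(6) = mex{1} = 0
g(7) = mex{0,1} = 2
g(8) = mex{0,1} = 2
So g(8) = 2.
By the Sprague-Grundy theorem, the Grundy value of a sum of independent games is the XOR of the component values.
Combined value = 3 ⊕ 2 ⊕ 2 = 3.

3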